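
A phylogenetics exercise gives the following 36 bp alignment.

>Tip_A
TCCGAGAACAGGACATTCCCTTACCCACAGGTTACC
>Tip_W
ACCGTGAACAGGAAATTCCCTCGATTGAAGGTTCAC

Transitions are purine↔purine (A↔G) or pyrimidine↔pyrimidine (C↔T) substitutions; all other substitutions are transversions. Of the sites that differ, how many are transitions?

5

Mismatches occur at site 1 (T/A, transversion), site 5 (A/T, transversion), site 14 (C/A, transversion), site 22 (T/C, transition), site 23 (A/G, transition), site 24 (C/A, transversion), site 25 (C/T, transition), site 26 (C/T, transition), site 27 (A/G, transition), site 28 (C/A, transversion), site 34 (A/C, transversion), site 35 (C/A, transversion).
Of the 12 differences, 5 transitions and 7 transversions, so the answer is 5.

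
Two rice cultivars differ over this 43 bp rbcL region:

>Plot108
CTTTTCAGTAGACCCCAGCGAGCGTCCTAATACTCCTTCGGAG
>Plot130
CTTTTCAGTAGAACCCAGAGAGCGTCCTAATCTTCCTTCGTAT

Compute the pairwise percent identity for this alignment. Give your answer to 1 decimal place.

86.0%

The sequences differ at positions 13 (C/A), 19 (C/A), 32 (A/C), 33 (C/T), 41 (G/T), 43 (G/T).
37 of the 43 sites match, so the percent identity is 37/43 × 100 = 86.0%.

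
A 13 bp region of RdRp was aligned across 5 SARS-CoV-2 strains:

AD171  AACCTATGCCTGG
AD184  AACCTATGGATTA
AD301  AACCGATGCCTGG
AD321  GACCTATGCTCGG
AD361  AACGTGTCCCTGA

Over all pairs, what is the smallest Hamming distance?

1

Pairwise Hamming distances:
  AD171 vs AD184: 4
  AD171 vs AD301: 1
  AD171 vs AD321: 3
  AD171 vs AD361: 4
  AD184 vs AD301: 5
  AD184 vs AD321: 6
  AD184 vs AD361: 6
  AD301 vs AD321: 4
  AD301 vs AD361: 5
  AD321 vs AD361: 7
The smallest is 1, between AD171 and AD301.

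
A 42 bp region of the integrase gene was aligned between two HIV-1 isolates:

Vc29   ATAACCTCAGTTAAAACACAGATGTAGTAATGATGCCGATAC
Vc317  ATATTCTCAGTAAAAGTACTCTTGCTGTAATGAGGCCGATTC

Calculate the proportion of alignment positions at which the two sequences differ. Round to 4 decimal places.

0.2857

The sequences differ at positions 4 (A/T), 5 (C/T), 12 (T/A), 16 (A/G), 17 (C/T), 20 (A/T), 21 (G/C), 22 (A/T), 25 (T/C), 26 (A/T), 34 (T/G), 41 (A/T).
There are 12 differences over 42 sites, so p = 12/42 = 0.2857.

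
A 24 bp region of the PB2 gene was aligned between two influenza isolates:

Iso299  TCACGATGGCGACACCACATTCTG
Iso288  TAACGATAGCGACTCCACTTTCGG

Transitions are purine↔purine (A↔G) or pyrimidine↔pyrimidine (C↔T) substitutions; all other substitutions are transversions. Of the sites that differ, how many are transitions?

Differing sites — 2:C/A (Tv); 8:G/A (Ti); 14:A/T (Tv); 19:A/T (Tv); 23:T/G (Tv).
Of the 5 differences, 1 transition and 4 transversions, so the answer is 1.

1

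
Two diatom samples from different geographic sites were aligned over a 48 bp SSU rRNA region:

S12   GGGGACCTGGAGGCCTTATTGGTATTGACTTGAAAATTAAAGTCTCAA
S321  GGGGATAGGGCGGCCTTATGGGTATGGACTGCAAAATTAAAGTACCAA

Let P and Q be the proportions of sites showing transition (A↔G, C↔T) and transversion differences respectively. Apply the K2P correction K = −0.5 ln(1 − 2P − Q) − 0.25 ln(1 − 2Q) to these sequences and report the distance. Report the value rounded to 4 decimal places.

0.2452

Differing sites — 6:C/T (Ti); 7:C/A (Tv); 8:T/G (Tv); 11:A/C (Tv); 20:T/G (Tv); 26:T/G (Tv); 31:T/G (Tv); 32:G/C (Tv); 44:C/A (Tv); 45:T/C (Ti).
Of the 10 differences, 2 transitions and 8 transversions over 48 sites: P = 2/48 = 0.041667, Q = 8/48 = 0.166667.
d = −0.5·ln(0.749999) − 0.25·ln(0.666666) = −0.5·(-0.287683) − 0.25·(-0.405466) = 0.2452.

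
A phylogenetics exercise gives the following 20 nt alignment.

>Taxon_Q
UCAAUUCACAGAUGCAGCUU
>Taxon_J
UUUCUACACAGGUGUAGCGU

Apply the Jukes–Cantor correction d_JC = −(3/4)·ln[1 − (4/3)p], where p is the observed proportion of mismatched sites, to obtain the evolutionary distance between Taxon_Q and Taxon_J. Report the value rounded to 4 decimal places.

0.4715

The sequences differ at positions 2 (C/U), 3 (A/U), 4 (A/C), 6 (U/A), 12 (A/G), 15 (C/U), 19 (U/G).
p = 7/20 = 0.350000.
d = −0.75 · ln(1 − (4/3)·0.350000) = −0.75 · ln(0.533333) = −0.75 · (-0.628609) = 0.4715.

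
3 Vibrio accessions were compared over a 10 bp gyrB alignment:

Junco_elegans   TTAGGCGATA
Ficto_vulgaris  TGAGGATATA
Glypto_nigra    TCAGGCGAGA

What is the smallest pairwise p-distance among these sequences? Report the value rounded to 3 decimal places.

0.200

Pairwise Hamming distances:
  Junco_elegans vs Ficto_vulgaris: 3
  Junco_elegans vs Glypto_nigra: 2
  Ficto_vulgaris vs Glypto_nigra: 4
The smallest is 2 mismatches, between Junco_elegans and Glypto_nigra; p = 2/10 = 0.200.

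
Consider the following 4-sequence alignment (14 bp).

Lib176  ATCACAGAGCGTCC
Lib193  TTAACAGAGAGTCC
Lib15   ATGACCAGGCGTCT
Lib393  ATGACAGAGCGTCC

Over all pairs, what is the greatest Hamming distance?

7

Pairwise Hamming distances:
  Lib176 vs Lib193: 3
  Lib176 vs Lib15: 5
  Lib176 vs Lib393: 1
  Lib193 vs Lib15: 7
  Lib193 vs Lib393: 3
  Lib15 vs Lib393: 4
The largest is 7, between Lib193 and Lib15.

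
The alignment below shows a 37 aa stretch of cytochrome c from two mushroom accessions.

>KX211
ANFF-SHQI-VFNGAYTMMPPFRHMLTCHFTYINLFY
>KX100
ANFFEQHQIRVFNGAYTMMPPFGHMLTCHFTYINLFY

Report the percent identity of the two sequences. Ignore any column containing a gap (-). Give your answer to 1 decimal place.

94.3%

Excluding the 2 gap columns leaves 35 comparable sites.
Mismatches occur at site 6 (S↔Q), site 23 (R↔G).
33 of the 35 comparable sites match, so the percent identity is 33/35 × 100 = 94.3%.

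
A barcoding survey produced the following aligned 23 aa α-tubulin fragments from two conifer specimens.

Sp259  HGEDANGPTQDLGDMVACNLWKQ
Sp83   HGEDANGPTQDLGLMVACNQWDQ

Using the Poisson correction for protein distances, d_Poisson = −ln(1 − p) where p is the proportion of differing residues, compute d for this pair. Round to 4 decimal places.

0.1398

Mismatches occur at site 14 (D/L), site 20 (L/Q), site 22 (K/D).
p = 3/23 = 0.130435.
d = −ln(1 − 0.130435) = −ln(0.869565) = 0.1398.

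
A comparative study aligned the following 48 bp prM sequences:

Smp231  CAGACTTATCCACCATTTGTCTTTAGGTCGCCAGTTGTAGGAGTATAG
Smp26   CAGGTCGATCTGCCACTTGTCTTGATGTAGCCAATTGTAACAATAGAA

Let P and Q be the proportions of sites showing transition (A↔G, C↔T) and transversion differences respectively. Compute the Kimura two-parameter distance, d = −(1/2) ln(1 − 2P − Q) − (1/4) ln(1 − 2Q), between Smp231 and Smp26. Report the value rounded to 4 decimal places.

The sequences differ at positions 4 (A/G, transition), 5 (C/T, transition), 6 (T/C, transition), 7 (T/G, transversion), 11 (C/T, transition), 12 (A/G, transition), 16 (T/C, transition), 24 (T/G, transversion), 26 (G/T, transversion), 29 (C/A, transversion), 34 (G/A, transition), 40 (G/A, transition), 41 (G/C, transversion), 43 (G/A, transition), 46 (T/G, transversion), 48 (G/A, transition).
Of the 16 differences, 10 transitions and 6 transversions over 48 sites: P = 10/48 = 0.208333, Q = 6/48 = 0.125000.
d = −0.5·ln(0.458334) − 0.25·ln(0.750000) = −0.5·(-0.780157) − 0.25·(-0.287682) = 0.4620.

0.4620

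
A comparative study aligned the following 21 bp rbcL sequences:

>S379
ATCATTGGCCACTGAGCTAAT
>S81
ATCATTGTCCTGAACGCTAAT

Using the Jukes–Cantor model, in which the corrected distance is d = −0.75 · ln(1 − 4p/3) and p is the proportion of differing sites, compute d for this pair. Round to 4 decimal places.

0.3597

Differing sites — 8:G/T; 11:A/T; 12:C/G; 13:T/A; 14:G/A; 15:A/C.
p = 6/21 = 0.285714.
d = −0.75 · ln(1 − (4/3)·0.285714) = −0.75 · ln(0.619048) = −0.75 · (-0.479572) = 0.3597.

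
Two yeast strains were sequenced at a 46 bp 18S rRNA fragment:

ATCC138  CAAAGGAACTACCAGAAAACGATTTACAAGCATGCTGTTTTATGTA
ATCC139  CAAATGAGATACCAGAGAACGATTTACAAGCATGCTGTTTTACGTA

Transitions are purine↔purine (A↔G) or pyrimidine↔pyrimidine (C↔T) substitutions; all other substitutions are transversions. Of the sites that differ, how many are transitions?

3

Mismatches occur at site 5 (G↔T, transversion), site 8 (A↔G, transition), site 9 (C↔A, transversion), site 17 (A↔G, transition), site 43 (T↔C, transition).
Of the 5 differences, 3 transitions and 2 transversions, so the answer is 3.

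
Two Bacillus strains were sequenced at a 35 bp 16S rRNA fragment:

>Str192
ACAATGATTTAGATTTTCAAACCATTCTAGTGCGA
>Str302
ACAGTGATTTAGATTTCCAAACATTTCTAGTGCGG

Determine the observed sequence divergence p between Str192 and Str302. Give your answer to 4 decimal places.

Mismatches occur at site 4 (A→G), site 17 (T→C), site 23 (C→A), site 24 (A→T), site 35 (A→G).
There are 5 differences over 35 sites, so p = 5/35 = 0.1429.

0.1429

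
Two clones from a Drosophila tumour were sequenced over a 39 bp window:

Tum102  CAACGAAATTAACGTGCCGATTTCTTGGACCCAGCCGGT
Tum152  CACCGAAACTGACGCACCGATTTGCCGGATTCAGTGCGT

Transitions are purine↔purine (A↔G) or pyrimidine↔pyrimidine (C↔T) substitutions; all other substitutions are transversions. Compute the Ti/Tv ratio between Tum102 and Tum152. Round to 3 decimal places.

The sequences differ at positions 3 (A/C, transversion), 9 (T/C, transition), 11 (A/G, transition), 15 (T/C, transition), 16 (G/A, transition), 24 (C/G, transversion), 25 (T/C, transition), 26 (T/C, transition), 30 (C/T, transition), 31 (C/T, transition), 35 (C/T, transition), 36 (C/G, transversion), 37 (G/C, transversion).
Of the 13 differences, 9 transitions and 4 transversions, so Ti/Tv = 9/4 = 2.250.

2.250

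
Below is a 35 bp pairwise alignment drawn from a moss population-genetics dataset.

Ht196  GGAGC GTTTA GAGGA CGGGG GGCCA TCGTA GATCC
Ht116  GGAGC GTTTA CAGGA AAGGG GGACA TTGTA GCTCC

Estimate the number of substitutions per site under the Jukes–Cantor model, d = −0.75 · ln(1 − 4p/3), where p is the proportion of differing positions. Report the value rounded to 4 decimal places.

0.1946

Differing sites — 11:G/C; 16:C/A; 17:G/A; 23:C/A; 27:C/T; 32:A/C.
p = 6/35 = 0.171429.
d = −0.75 · ln(1 − (4/3)·0.171429) = −0.75 · ln(0.771428) = −0.75 · (-0.259512) = 0.1946.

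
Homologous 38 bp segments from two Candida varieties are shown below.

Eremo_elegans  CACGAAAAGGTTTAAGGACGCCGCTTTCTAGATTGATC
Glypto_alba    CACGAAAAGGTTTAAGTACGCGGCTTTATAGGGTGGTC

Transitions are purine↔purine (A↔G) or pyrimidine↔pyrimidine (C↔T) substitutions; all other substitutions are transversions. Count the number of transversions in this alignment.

Differing sites — 17:G/T (Tv); 22:C/G (Tv); 28:C/A (Tv); 32:A/G (Ti); 33:T/G (Tv); 36:A/G (Ti).
Of the 6 differences, 2 transitions and 4 transversions, so the answer is 4.

4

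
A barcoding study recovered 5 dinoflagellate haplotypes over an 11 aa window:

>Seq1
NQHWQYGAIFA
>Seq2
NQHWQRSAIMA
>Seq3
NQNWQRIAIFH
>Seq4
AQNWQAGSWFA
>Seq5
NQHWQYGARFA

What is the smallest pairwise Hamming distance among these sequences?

1

Pairwise Hamming distances:
  Seq1 vs Seq2: 3
  Seq1 vs Seq3: 4
  Seq1 vs Seq4: 5
  Seq1 vs Seq5: 1
  Seq2 vs Seq3: 4
  Seq2 vs Seq4: 7
  Seq2 vs Seq5: 4
  Seq3 vs Seq4: 6
  Seq3 vs Seq5: 5
  Seq4 vs Seq5: 5
The smallest is 1, between Seq1 and Seq5.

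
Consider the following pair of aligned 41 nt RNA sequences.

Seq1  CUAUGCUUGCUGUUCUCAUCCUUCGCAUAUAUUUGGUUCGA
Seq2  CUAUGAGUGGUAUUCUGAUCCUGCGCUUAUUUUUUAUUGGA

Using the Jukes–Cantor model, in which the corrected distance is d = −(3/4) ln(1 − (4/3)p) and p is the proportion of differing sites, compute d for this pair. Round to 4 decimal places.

0.3321

Mismatches occur at site 6 (C↔A), site 7 (U↔G), site 10 (C↔G), site 12 (G↔A), site 17 (C↔G), site 23 (U↔G), site 27 (A↔U), site 31 (A↔U), site 35 (G↔U), site 36 (G↔A), site 39 (C↔G).
p = 11/41 = 0.268293.
d = −0.75 · ln(1 − (4/3)·0.268293) = −0.75 · ln(0.642276) = −0.75 · (-0.442737) = 0.3321.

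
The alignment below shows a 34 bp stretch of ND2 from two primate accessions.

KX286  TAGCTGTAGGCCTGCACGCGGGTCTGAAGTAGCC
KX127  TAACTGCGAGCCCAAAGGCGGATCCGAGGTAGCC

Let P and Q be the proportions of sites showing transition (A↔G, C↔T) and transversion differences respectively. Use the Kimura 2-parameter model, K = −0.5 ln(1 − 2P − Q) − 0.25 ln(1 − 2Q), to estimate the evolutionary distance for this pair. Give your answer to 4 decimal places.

Differing sites — 3:G/A (Ti); 7:T/C (Ti); 8:A/G (Ti); 9:G/A (Ti); 13:T/C (Ti); 14:G/A (Ti); 15:C/A (Tv); 17:C/G (Tv); 22:G/A (Ti); 25:T/C (Ti); 28:A/G (Ti).
Of the 11 differences, 9 transitions and 2 transversions over 34 sites: P = 9/34 = 0.264706, Q = 2/34 = 0.058824.
d = −0.5·ln(0.411764) − 0.25·ln(0.882352) = −0.5·(-0.887305) − 0.25·(-0.125164) = 0.4749.

0.4749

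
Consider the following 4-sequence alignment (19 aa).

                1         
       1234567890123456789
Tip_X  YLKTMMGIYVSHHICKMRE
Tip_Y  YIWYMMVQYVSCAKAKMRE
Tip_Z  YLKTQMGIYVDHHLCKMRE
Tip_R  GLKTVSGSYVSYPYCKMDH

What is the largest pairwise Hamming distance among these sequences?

14

Pairwise Hamming distances:
  Tip_X vs Tip_Y: 9
  Tip_X vs Tip_Z: 3
  Tip_X vs Tip_R: 9
  Tip_Y vs Tip_Z: 11
  Tip_Y vs Tip_R: 14
  Tip_Z vs Tip_R: 10
The largest is 14, between Tip_Y and Tip_R.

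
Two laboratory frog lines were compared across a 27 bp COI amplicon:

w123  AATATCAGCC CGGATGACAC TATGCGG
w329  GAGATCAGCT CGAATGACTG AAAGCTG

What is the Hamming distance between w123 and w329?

The sequences differ at positions 1 (A/G), 3 (T/G), 10 (C/T), 13 (G/A), 19 (A/T), 20 (C/G), 21 (T/A), 23 (T/A), 26 (G/T).
That gives 9 mismatches out of 27 aligned sites, so the Hamming distance is 9.

9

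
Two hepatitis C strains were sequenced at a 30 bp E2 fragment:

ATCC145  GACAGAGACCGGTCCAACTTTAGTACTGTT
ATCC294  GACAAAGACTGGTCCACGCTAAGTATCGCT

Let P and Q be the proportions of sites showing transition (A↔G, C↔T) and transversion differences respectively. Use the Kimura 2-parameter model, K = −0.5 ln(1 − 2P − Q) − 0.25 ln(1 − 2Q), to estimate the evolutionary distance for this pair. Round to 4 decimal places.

The sequences differ at positions 5 (G/A, transition), 10 (C/T, transition), 17 (A/C, transversion), 18 (C/G, transversion), 19 (T/C, transition), 21 (T/A, transversion), 26 (C/T, transition), 27 (T/C, transition), 29 (T/C, transition).
Of the 9 differences, 6 transitions and 3 transversions over 30 sites: P = 6/30 = 0.200000, Q = 3/30 = 0.100000.
d = −0.5·ln(0.500000) − 0.25·ln(0.800000) = −0.5·(-0.693147) − 0.25·(-0.223144) = 0.4024.

0.4024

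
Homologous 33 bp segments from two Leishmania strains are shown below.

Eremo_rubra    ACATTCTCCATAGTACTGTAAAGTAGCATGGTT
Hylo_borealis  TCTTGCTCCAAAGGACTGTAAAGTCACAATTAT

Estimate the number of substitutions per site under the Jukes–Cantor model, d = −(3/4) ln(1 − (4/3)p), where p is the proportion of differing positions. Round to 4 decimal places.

0.4408

The sequences differ at positions 1 (A/T), 3 (A/T), 5 (T/G), 11 (T/A), 14 (T/G), 25 (A/C), 26 (G/A), 29 (T/A), 30 (G/T), 31 (G/T), 32 (T/A).
p = 11/33 = 0.333333.
d = −0.75 · ln(1 − (4/3)·0.333333) = −0.75 · ln(0.555556) = −0.75 · (-0.587786) = 0.4408.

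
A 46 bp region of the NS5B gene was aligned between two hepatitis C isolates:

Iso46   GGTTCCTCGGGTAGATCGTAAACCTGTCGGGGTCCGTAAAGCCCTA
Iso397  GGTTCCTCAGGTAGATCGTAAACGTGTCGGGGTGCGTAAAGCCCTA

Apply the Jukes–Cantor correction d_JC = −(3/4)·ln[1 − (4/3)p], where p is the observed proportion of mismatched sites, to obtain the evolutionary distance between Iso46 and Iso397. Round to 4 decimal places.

0.0682

Differing sites — 9:G/A; 24:C/G; 34:C/G.
p = 3/46 = 0.065217.
d = −0.75 · ln(1 − (4/3)·0.065217) = −0.75 · ln(0.913044) = −0.75 · (-0.090971) = 0.0682.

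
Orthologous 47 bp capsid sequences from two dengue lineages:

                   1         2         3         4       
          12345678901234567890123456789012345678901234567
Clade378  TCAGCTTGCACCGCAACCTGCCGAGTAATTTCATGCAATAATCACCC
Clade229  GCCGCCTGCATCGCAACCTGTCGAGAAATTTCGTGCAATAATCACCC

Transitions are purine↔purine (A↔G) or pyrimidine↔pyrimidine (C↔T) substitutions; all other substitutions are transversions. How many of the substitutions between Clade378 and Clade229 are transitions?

Mismatches occur at site 1 (T→G, transversion), site 3 (A→C, transversion), site 6 (T→C, transition), site 11 (C→T, transition), site 21 (C→T, transition), site 26 (T→A, transversion), site 33 (A→G, transition).
Of the 7 differences, 4 transitions and 3 transversions, so the answer is 4.

4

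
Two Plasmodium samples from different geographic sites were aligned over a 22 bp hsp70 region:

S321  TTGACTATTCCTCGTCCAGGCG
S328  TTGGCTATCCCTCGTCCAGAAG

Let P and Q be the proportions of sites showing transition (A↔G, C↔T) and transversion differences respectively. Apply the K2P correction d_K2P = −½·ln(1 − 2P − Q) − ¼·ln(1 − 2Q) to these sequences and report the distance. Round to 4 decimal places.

0.2153

Differing sites — 4:A/G (Ti); 9:T/C (Ti); 20:G/A (Ti); 21:C/A (Tv).
Of the 4 differences, 3 transitions and 1 transversion over 22 sites: P = 3/22 = 0.136364, Q = 1/22 = 0.045455.
d = −0.5·ln(0.681817) − 0.25·ln(0.909090) = −0.5·(-0.382994) − 0.25·(-0.095311) = 0.2153.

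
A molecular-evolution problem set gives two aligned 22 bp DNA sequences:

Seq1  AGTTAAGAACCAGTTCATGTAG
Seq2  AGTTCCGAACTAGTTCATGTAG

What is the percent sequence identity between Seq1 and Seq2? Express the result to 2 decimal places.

86.36%

The sequences differ at positions 5 (A/C), 6 (A/C), 11 (C/T).
19 of the 22 sites match, so the percent identity is 19/22 × 100 = 86.36%.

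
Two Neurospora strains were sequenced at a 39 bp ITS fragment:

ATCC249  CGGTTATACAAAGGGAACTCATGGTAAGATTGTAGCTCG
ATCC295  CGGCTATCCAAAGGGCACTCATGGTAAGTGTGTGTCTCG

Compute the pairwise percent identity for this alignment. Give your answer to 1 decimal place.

82.1%

The sequences differ at positions 4 (T/C), 8 (A/C), 16 (A/C), 29 (A/T), 30 (T/G), 34 (A/G), 35 (G/T).
32 of the 39 sites match, so the percent identity is 32/39 × 100 = 82.1%.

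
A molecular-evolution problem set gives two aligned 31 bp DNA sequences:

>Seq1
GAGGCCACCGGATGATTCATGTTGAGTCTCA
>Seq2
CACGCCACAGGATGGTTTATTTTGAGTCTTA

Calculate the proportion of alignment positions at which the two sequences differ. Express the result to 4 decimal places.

0.2258

Differing sites — 1:G/C; 3:G/C; 9:C/A; 15:A/G; 18:C/T; 21:G/T; 30:C/T.
There are 7 differences over 31 sites, so p = 7/31 = 0.2258.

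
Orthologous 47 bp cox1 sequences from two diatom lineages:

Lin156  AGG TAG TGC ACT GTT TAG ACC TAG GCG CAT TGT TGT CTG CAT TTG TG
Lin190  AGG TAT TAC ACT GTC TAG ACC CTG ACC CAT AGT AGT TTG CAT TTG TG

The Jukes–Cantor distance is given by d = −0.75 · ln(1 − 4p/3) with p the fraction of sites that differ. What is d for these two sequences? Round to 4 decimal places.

0.2502

Differing sites — 6:G/T; 8:G/A; 15:T/C; 22:T/C; 23:A/T; 25:G/A; 27:G/C; 31:T/A; 34:T/A; 37:C/T.
p = 10/47 = 0.212766.
d = −0.75 · ln(1 − (4/3)·0.212766) = −0.75 · ln(0.716312) = −0.75 · (-0.333639) = 0.2502.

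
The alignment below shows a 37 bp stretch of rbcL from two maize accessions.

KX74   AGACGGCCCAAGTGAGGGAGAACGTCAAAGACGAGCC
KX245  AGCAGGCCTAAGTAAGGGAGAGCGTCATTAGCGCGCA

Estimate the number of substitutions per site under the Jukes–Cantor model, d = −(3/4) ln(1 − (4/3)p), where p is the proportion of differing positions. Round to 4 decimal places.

Mismatches occur at site 3 (A↔C), site 4 (C↔A), site 9 (C↔T), site 14 (G↔A), site 22 (A↔G), site 28 (A↔T), site 29 (A↔T), site 30 (G↔A), site 31 (A↔G), site 34 (A↔C), site 37 (C↔A).
p = 11/37 = 0.297297.
d = −0.75 · ln(1 − (4/3)·0.297297) = −0.75 · ln(0.603604) = −0.75 · (-0.504837) = 0.3786.

0.3786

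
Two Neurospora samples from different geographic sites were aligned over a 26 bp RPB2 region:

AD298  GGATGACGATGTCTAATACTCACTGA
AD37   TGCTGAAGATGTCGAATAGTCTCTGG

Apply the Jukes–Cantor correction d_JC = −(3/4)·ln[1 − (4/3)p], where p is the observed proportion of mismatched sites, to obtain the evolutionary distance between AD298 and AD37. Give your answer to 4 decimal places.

The sequences differ at positions 1 (G/T), 3 (A/C), 7 (C/A), 14 (T/G), 19 (C/G), 22 (A/T), 26 (A/G).
p = 7/26 = 0.269231.
d = −0.75 · ln(1 − (4/3)·0.269231) = −0.75 · ln(0.641025) = −0.75 · (-0.444687) = 0.3335.

0.3335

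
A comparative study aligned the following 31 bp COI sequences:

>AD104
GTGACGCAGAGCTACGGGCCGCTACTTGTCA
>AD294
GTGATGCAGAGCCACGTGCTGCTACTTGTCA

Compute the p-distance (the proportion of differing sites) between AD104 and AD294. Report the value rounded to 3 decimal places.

Mismatches occur at site 5 (C/T), site 13 (T/C), site 17 (G/T), site 20 (C/T).
There are 4 differences over 31 sites, so p = 4/31 = 0.129.

0.129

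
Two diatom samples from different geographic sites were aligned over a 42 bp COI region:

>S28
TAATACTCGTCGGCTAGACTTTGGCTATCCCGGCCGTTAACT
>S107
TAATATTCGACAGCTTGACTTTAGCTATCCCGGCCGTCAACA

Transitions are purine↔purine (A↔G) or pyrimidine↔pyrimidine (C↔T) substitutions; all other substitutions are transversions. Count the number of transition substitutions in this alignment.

Mismatches occur at site 6 (C/T, transition), site 10 (T/A, transversion), site 12 (G/A, transition), site 16 (A/T, transversion), site 23 (G/A, transition), site 38 (T/C, transition), site 42 (T/A, transversion).
Of the 7 differences, 4 transitions and 3 transversions, so the answer is 4.

4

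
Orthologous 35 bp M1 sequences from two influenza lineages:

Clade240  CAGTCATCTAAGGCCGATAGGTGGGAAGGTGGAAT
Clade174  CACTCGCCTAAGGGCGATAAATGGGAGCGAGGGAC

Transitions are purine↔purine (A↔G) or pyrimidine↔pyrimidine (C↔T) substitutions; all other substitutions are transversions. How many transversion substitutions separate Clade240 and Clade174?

4

The sequences differ at positions 3 (G/C, transversion), 6 (A/G, transition), 7 (T/C, transition), 14 (C/G, transversion), 20 (G/A, transition), 21 (G/A, transition), 27 (A/G, transition), 28 (G/C, transversion), 30 (T/A, transversion), 33 (A/G, transition), 35 (T/C, transition).
Of the 11 differences, 7 transitions and 4 transversions, so the answer is 4.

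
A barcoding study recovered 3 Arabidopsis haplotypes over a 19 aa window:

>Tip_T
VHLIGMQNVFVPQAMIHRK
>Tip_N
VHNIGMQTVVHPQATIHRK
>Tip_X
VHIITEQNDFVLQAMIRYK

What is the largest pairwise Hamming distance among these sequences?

11

Pairwise Hamming distances:
  Tip_T vs Tip_N: 5
  Tip_T vs Tip_X: 7
  Tip_N vs Tip_X: 11
The largest is 11, between Tip_N and Tip_X.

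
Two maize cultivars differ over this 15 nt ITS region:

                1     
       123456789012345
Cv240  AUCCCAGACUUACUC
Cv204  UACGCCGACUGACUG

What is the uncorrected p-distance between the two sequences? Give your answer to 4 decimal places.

0.4000

Mismatches occur at site 1 (A/U), site 2 (U/A), site 4 (C/G), site 6 (A/C), site 11 (U/G), site 15 (C/G).
There are 6 differences over 15 sites, so p = 6/15 = 0.4000.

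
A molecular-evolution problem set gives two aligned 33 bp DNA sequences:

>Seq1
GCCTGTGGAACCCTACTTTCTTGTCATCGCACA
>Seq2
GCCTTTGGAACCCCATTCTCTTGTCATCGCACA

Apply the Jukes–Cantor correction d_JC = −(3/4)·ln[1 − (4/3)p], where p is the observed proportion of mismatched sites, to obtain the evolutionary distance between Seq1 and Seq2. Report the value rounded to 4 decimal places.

Differing sites — 5:G/T; 14:T/C; 16:C/T; 18:T/C.
p = 4/33 = 0.121212.
d = −0.75 · ln(1 − (4/3)·0.121212) = −0.75 · ln(0.838384) = −0.75 · (-0.176279) = 0.1322.

0.1322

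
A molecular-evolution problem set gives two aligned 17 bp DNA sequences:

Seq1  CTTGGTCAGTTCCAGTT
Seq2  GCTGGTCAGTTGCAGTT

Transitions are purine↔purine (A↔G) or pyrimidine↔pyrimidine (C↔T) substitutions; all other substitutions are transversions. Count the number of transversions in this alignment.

2

Differing sites — 1:C/G (Tv); 2:T/C (Ti); 12:C/G (Tv).
Of the 3 differences, 1 transition and 2 transversions, so the answer is 2.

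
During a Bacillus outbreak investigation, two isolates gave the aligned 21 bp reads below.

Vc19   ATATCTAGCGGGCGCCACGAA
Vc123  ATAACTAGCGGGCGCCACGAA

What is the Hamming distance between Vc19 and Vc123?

1

Differing sites — 4:T/A.
That gives 1 mismatch out of 21 aligned sites, so the Hamming distance is 1.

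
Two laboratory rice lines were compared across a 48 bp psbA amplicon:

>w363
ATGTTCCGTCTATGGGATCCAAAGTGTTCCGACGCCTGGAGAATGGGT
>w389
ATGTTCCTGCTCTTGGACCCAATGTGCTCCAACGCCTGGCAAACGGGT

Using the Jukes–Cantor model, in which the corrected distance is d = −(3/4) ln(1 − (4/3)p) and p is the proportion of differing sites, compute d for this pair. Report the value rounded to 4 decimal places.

Mismatches occur at site 8 (G/T), site 9 (T/G), site 12 (A/C), site 14 (G/T), site 18 (T/C), site 23 (A/T), site 27 (T/C), site 31 (G/A), site 40 (A/C), site 41 (G/A), site 44 (T/C).
p = 11/48 = 0.229167.
d = −0.75 · ln(1 − (4/3)·0.229167) = −0.75 · ln(0.694444) = −0.75 · (-0.364644) = 0.2735.

0.2735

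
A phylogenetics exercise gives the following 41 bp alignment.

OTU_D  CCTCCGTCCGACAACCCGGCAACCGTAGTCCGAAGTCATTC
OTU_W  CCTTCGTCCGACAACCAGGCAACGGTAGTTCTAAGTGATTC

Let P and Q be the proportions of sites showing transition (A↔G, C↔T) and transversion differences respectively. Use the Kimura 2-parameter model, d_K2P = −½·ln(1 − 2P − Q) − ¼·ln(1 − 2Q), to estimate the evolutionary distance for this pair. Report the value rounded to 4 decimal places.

0.1628

The sequences differ at positions 4 (C/T, transition), 17 (C/A, transversion), 24 (C/G, transversion), 30 (C/T, transition), 32 (G/T, transversion), 37 (C/G, transversion).
Of the 6 differences, 2 transitions and 4 transversions over 41 sites: P = 2/41 = 0.048780, Q = 4/41 = 0.097561.
d = −0.5·ln(0.804879) − 0.25·ln(0.804878) = −0.5·(-0.217063) − 0.25·(-0.217065) = 0.1628.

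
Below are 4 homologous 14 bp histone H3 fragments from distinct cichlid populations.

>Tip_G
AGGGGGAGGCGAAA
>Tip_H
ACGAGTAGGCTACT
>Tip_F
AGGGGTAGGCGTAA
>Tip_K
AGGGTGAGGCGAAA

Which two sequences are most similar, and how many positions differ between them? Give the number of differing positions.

Pairwise Hamming distances:
  Tip_G vs Tip_H: 6
  Tip_G vs Tip_F: 2
  Tip_G vs Tip_K: 1
  Tip_H vs Tip_F: 6
  Tip_H vs Tip_K: 7
  Tip_F vs Tip_K: 3
The smallest is 1, between Tip_G and Tip_K.

1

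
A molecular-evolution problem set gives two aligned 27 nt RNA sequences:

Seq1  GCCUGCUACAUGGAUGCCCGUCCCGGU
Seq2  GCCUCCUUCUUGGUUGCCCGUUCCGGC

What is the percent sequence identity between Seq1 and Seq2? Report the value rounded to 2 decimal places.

77.78%

The sequences differ at positions 5 (G/C), 8 (A/U), 10 (A/U), 14 (A/U), 22 (C/U), 27 (U/C).
21 of the 27 sites match, so the percent identity is 21/27 × 100 = 77.78%.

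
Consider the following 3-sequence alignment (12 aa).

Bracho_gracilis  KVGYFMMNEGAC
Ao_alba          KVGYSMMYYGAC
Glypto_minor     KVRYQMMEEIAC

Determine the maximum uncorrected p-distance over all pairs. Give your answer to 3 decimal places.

Pairwise Hamming distances:
  Bracho_gracilis vs Ao_alba: 3
  Bracho_gracilis vs Glypto_minor: 4
  Ao_alba vs Glypto_minor: 5
The largest is 5 mismatches, between Ao_alba and Glypto_minor; p = 5/12 = 0.417.

0.417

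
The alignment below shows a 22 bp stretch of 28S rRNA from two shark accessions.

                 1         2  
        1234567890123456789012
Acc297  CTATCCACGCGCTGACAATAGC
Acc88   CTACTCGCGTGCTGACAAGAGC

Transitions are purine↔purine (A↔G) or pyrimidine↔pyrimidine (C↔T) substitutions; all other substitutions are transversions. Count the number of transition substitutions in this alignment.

4

Differing sites — 4:T/C (Ti); 5:C/T (Ti); 7:A/G (Ti); 10:C/T (Ti); 19:T/G (Tv).
Of the 5 differences, 4 transitions and 1 transversion, so the answer is 4.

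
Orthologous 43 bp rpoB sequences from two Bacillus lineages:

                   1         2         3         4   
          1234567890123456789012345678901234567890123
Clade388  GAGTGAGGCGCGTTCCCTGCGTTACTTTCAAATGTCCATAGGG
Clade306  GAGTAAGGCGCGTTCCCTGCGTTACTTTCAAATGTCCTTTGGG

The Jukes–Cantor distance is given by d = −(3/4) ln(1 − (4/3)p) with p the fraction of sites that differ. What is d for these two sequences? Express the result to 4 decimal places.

Mismatches occur at site 5 (G/A), site 38 (A/T), site 40 (A/T).
p = 3/43 = 0.069767.
d = −0.75 · ln(1 − (4/3)·0.069767) = −0.75 · ln(0.906977) = −0.75 · (-0.097638) = 0.0732.

0.0732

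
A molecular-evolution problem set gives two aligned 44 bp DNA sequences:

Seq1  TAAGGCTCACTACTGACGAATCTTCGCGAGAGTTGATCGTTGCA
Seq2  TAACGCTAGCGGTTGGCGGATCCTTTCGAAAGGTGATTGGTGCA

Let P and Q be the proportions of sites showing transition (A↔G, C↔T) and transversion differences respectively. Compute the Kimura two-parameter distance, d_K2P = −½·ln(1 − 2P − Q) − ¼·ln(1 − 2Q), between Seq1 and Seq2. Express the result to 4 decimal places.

Mismatches occur at site 4 (G→C, transversion), site 8 (C→A, transversion), site 9 (A→G, transition), site 11 (T→G, transversion), site 12 (A→G, transition), site 13 (C→T, transition), site 16 (A→G, transition), site 19 (A→G, transition), site 23 (T→C, transition), site 25 (C→T, transition), site 26 (G→T, transversion), site 30 (G→A, transition), site 33 (T→G, transversion), site 38 (C→T, transition), site 40 (T→G, transversion).
Of the 15 differences, 9 transitions and 6 transversions over 44 sites: P = 9/44 = 0.204545, Q = 6/44 = 0.136364.
d = −0.5·ln(0.454546) − 0.25·ln(0.727272) = −0.5·(-0.788456) − 0.25·(-0.318455) = 0.4738.

0.4738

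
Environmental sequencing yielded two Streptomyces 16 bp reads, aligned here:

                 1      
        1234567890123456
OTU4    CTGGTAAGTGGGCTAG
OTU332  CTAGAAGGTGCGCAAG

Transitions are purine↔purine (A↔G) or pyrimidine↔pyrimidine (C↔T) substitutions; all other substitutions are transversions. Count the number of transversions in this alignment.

The sequences differ at positions 3 (G/A, transition), 5 (T/A, transversion), 7 (A/G, transition), 11 (G/C, transversion), 14 (T/A, transversion).
Of the 5 differences, 2 transitions and 3 transversions, so the answer is 3.

3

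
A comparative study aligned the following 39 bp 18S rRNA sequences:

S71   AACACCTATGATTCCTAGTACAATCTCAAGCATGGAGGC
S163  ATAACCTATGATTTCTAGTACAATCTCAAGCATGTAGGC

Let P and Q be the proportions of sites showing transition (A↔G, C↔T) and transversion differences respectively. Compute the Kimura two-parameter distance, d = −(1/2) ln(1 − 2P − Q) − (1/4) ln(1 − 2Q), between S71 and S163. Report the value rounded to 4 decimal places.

Differing sites — 2:A/T (Tv); 3:C/A (Tv); 14:C/T (Ti); 35:G/T (Tv).
Of the 4 differences, 1 transition and 3 transversions over 39 sites: P = 1/39 = 0.025641, Q = 3/39 = 0.076923.
d = −0.5·ln(0.871795) − 0.25·ln(0.846154) = −0.5·(-0.137201) − 0.25·(-0.167054) = 0.1104.

0.1104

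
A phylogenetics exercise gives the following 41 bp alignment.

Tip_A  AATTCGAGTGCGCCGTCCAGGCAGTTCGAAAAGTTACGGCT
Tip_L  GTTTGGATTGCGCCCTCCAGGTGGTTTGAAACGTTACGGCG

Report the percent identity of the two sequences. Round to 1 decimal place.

The sequences differ at positions 1 (A/G), 2 (A/T), 5 (C/G), 8 (G/T), 15 (G/C), 22 (C/T), 23 (A/G), 27 (C/T), 32 (A/C), 41 (T/G).
31 of the 41 sites match, so the percent identity is 31/41 × 100 = 75.6%.

75.6%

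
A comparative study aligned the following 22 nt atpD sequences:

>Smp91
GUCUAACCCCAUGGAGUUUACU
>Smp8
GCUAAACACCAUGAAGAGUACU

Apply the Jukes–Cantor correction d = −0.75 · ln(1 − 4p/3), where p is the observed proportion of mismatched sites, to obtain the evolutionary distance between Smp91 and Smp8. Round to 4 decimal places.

Differing sites — 2:U/C; 3:C/U; 4:U/A; 8:C/A; 14:G/A; 17:U/A; 18:U/G.
p = 7/22 = 0.318182.
d = −0.75 · ln(1 − (4/3)·0.318182) = −0.75 · ln(0.575757) = −0.75 · (-0.552070) = 0.4141.

0.4141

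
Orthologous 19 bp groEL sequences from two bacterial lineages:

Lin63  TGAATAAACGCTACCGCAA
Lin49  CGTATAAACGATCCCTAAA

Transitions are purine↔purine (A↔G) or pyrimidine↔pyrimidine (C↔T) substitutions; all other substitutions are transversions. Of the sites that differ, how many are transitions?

The sequences differ at positions 1 (T/C, transition), 3 (A/T, transversion), 11 (C/A, transversion), 13 (A/C, transversion), 16 (G/T, transversion), 17 (C/A, transversion).
Of the 6 differences, 1 transition and 5 transversions, so the answer is 1.

1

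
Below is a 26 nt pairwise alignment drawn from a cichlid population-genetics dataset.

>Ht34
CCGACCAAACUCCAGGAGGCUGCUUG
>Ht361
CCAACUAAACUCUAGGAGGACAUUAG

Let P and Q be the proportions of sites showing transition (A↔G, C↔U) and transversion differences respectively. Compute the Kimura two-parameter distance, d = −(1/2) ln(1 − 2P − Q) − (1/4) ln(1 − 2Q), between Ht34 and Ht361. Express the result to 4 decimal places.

0.4284

The sequences differ at positions 3 (G/A, transition), 6 (C/U, transition), 13 (C/U, transition), 20 (C/A, transversion), 21 (U/C, transition), 22 (G/A, transition), 23 (C/U, transition), 25 (U/A, transversion).
Of the 8 differences, 6 transitions and 2 transversions over 26 sites: P = 6/26 = 0.230769, Q = 2/26 = 0.076923.
d = −0.5·ln(0.461539) − 0.25·ln(0.846154) = −0.5·(-0.773189) − 0.25·(-0.167054) = 0.4284.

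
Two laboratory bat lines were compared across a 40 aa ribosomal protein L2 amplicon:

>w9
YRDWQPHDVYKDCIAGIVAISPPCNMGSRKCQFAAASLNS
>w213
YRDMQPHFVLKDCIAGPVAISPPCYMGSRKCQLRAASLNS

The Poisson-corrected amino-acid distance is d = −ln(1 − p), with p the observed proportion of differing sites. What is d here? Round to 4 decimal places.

0.1924

The sequences differ at positions 4 (W/M), 8 (D/F), 10 (Y/L), 17 (I/P), 25 (N/Y), 33 (F/L), 34 (A/R).
p = 7/40 = 0.175000.
d = −ln(1 − 0.175000) = −ln(0.825000) = 0.1924.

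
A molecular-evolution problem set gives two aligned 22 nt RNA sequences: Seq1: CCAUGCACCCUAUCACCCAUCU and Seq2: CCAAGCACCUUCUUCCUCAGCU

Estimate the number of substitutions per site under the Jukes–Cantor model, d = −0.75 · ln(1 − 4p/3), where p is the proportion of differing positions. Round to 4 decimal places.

0.4141

Differing sites — 4:U/A; 10:C/U; 12:A/C; 14:C/U; 15:A/C; 17:C/U; 20:U/G.
p = 7/22 = 0.318182.
d = −0.75 · ln(1 − (4/3)·0.318182) = −0.75 · ln(0.575757) = −0.75 · (-0.552070) = 0.4141.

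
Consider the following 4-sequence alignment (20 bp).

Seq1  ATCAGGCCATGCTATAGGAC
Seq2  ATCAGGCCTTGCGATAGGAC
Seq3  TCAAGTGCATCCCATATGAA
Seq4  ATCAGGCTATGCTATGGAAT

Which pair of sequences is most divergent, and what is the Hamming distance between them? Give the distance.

Pairwise Hamming distances:
  Seq1 vs Seq2: 2
  Seq1 vs Seq3: 9
  Seq1 vs Seq4: 4
  Seq2 vs Seq3: 10
  Seq2 vs Seq4: 6
  Seq3 vs Seq4: 12
The largest is 12, between Seq3 and Seq4.

12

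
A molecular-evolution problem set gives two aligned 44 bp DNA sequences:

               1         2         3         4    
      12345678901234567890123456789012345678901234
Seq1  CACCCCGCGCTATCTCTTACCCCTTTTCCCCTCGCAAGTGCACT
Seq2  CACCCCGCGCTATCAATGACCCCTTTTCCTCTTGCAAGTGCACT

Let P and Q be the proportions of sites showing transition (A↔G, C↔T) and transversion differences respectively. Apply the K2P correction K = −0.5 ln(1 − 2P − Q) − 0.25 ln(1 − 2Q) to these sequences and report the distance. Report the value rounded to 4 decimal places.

The sequences differ at positions 15 (T/A, transversion), 16 (C/A, transversion), 18 (T/G, transversion), 30 (C/T, transition), 33 (C/T, transition).
Of the 5 differences, 2 transitions and 3 transversions over 44 sites: P = 2/44 = 0.045455, Q = 3/44 = 0.068182.
d = −0.5·ln(0.840908) − 0.25·ln(0.863636) = −0.5·(-0.173273) − 0.25·(-0.146604) = 0.1233.

0.1233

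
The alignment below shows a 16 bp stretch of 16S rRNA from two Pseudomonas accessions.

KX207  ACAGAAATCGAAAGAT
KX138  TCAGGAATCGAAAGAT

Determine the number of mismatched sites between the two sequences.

2

Mismatches occur at site 1 (A/T), site 5 (A/G).
That gives 2 mismatches out of 16 aligned sites, so the Hamming distance is 2.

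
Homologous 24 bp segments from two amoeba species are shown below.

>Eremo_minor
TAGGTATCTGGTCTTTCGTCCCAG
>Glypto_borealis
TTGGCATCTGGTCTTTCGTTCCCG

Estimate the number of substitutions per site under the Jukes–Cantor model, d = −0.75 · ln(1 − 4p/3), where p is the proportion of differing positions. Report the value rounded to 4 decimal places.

0.1885

Mismatches occur at site 2 (A→T), site 5 (T→C), site 20 (C→T), site 23 (A→C).
p = 4/24 = 0.166667.
d = −0.75 · ln(1 − (4/3)·0.166667) = −0.75 · ln(0.777777) = −0.75 · (-0.251315) = 0.1885.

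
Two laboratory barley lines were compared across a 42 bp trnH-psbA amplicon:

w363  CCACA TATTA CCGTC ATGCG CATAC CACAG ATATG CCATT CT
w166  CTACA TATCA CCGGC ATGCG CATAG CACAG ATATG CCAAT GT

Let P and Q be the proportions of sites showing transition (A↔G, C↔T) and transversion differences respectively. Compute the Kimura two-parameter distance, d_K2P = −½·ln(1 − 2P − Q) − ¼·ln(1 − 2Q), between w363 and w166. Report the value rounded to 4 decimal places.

Differing sites — 2:C/T (Ti); 9:T/C (Ti); 14:T/G (Tv); 25:C/G (Tv); 39:T/A (Tv); 41:C/G (Tv).
Of the 6 differences, 2 transitions and 4 transversions over 42 sites: P = 2/42 = 0.047619, Q = 4/42 = 0.095238.
d = −0.5·ln(0.809524) − 0.25·ln(0.809524) = −0.5·(-0.211309) − 0.25·(-0.211309) = 0.1585.

0.1585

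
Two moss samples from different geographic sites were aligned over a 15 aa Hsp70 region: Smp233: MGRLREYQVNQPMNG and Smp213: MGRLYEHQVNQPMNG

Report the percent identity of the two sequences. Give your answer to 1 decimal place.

86.7%

The sequences differ at positions 5 (R/Y), 7 (Y/H).
13 of the 15 sites match, so the percent identity is 13/15 × 100 = 86.7%.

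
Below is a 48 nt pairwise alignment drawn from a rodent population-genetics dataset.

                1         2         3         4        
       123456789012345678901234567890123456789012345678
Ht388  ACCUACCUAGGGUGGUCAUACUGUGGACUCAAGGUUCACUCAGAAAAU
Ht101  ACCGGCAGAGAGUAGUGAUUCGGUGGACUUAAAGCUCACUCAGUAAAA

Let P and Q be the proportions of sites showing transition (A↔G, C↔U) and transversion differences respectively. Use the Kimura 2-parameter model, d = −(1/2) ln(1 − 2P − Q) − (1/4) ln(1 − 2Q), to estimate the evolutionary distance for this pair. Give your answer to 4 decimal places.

0.3709

Mismatches occur at site 4 (U→G, transversion), site 5 (A→G, transition), site 7 (C→A, transversion), site 8 (U→G, transversion), site 11 (G→A, transition), site 14 (G→A, transition), site 17 (C→G, transversion), site 20 (A→U, transversion), site 22 (U→G, transversion), site 30 (C→U, transition), site 33 (G→A, transition), site 35 (U→C, transition), site 44 (A→U, transversion), site 48 (U→A, transversion).
Of the 14 differences, 6 transitions and 8 transversions over 48 sites: P = 6/48 = 0.125000, Q = 8/48 = 0.166667.
d = −0.5·ln(0.583333) − 0.25·ln(0.666666) = −0.5·(-0.538997) − 0.25·(-0.405466) = 0.3709.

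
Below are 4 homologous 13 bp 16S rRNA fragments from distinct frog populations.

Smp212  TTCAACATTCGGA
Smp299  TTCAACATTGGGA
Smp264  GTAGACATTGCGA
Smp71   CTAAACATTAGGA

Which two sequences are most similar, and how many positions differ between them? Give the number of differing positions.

Pairwise Hamming distances:
  Smp212 vs Smp299: 1
  Smp212 vs Smp264: 5
  Smp212 vs Smp71: 3
  Smp299 vs Smp264: 4
  Smp299 vs Smp71: 3
  Smp264 vs Smp71: 4
The smallest is 1, between Smp212 and Smp299.

1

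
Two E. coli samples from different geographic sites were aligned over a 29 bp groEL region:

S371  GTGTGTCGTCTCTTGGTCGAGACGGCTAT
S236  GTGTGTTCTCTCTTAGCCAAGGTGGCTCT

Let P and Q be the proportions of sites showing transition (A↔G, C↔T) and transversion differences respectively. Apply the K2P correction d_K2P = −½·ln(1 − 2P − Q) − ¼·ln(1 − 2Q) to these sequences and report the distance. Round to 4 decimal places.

0.3667

Mismatches occur at site 7 (C→T, transition), site 8 (G→C, transversion), site 15 (G→A, transition), site 17 (T→C, transition), site 19 (G→A, transition), site 22 (A→G, transition), site 23 (C→T, transition), site 28 (A→C, transversion).
Of the 8 differences, 6 transitions and 2 transversions over 29 sites: P = 6/29 = 0.206897, Q = 2/29 = 0.068966.
d = −0.5·ln(0.517240) − 0.25·ln(0.862068) = −0.5·(-0.659248) − 0.25·(-0.148421) = 0.3667.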